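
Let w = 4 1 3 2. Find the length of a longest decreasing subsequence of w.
3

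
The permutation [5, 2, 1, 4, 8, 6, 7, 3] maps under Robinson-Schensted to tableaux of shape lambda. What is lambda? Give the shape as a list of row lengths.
[4, 2, 2]

Row-insert each entry into an empty tableau.

After inserting 5: P = [[5]].
After inserting 2: P = [[2], [5]].
After inserting 1: P = [[1], [2], [5]].
After inserting 4: P = [[1, 4], [2], [5]].
After inserting 8: P = [[1, 4, 8], [2], [5]].
After inserting 6: P = [[1, 4, 6], [2, 8], [5]].
After inserting 7: P = [[1, 4, 6, 7], [2, 8], [5]].
After inserting 3: P = [[1, 3, 6, 7], [2, 4], [5, 8]].

The final insertion tableau P = [[1, 3, 6, 7], [2, 4], [5, 8]] has shape [4, 2, 2].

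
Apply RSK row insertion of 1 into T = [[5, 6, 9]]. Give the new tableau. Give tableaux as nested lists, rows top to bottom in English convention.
[[1, 6, 9], [5]]

In row 1, 1 replaces 5 (the leftmost entry greater than 1); 5 is bumped to row 2. 5 starts a new row 2. The new tableau is [[1, 6, 9], [5]].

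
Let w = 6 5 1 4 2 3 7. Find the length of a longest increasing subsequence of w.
4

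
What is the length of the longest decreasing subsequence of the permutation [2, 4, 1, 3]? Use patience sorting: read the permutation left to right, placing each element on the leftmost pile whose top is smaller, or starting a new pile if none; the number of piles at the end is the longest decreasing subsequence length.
2

2: new pile. tops = [2]
4: onto pile 1 (replacing 2). tops = [4]
1: new pile. tops = [4, 1]
3: onto pile 2 (replacing 1). tops = [4, 3]

2 piles, so the longest decreasing subsequence has length 2.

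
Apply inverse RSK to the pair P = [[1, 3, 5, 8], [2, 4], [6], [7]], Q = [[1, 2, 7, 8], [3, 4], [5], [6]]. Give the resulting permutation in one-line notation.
2 7 1 6 4 3 5 8

Reverse the RSK construction: for i from n down to 1, find the cell of Q containing i, remove the entry at that cell from P, and reverse-bump it up through P; the value ejected from row 1 is w(i).

Step i=8: Q has 8 at row 1, column 4; remove that cell from P, ejecting 8. So w(8) = 8. P is now [[1, 3, 5], [2, 4], [6], [7]].
Step i=7: Q has 7 at row 1, column 3; remove that cell from P, ejecting 5. So w(7) = 5. P is now [[1, 3], [2, 4], [6], [7]].
Step i=6: Q has 6 at row 4, column 1; remove 7 from row 4 of P and reverse-bump: 7 enters row 3 and ejects 6; 6 enters row 2 and ejects 4; 4 enters row 1 and ejects 3. So w(6) = 3. P is now [[1, 4], [2, 6], [7]].
Step i=5: Q has 5 at row 3, column 1; remove 7 from row 3 of P and reverse-bump: 7 enters row 2 and ejects 6; 6 enters row 1 and ejects 4. So w(5) = 4. P is now [[1, 6], [2, 7]].
Step i=4: Q has 4 at row 2, column 2; remove 7 from row 2 of P and reverse-bump: 7 enters row 1 and ejects 6. So w(4) = 6. P is now [[1, 7], [2]].
Step i=3: Q has 3 at row 2, column 1; remove 2 from row 2 of P and reverse-bump: 2 enters row 1 and ejects 1. So w(3) = 1. P is now [[2, 7]].
Step i=2: Q has 2 at row 1, column 2; remove that cell from P, ejecting 7. So w(2) = 7. P is now [[2]].
Step i=1: Q has 1 at row 1, column 1; remove that cell from P, ejecting 2. So w(1) = 2. P is now [].

So w = 2 7 1 6 4 3 5 8.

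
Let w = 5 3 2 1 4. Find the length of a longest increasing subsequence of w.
2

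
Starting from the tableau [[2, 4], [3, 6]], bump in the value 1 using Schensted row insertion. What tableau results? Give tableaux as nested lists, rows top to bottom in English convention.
[[1, 4], [2, 6], [3]]

In row 1, 1 replaces 2 (the leftmost entry greater than 1); 2 is bumped to row 2. In row 2, 2 replaces 3 (the leftmost entry greater than 2); 3 is bumped to row 3. 3 starts a new row 3. The new tableau is [[1, 4], [2, 6], [3]].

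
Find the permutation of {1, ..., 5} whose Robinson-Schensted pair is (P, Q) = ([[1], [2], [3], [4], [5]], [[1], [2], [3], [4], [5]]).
5 4 3 2 1

Reverse the RSK construction: for i from n down to 1, find the cell of Q containing i, remove the entry at that cell from P, and reverse-bump it up through P; the value ejected from row 1 is w(i).

Step i=5: Q has 5 at row 5, column 1; remove 5 from row 5 of P and reverse-bump: 5 enters row 4 and ejects 4; 4 enters row 3 and ejects 3; 3 enters row 2 and ejects 2; 2 enters row 1 and ejects 1. So w(5) = 1. P is now [[2], [3], [4], [5]].
Step i=4: Q has 4 at row 4, column 1; remove 5 from row 4 of P and reverse-bump: 5 enters row 3 and ejects 4; 4 enters row 2 and ejects 3; 3 enters row 1 and ejects 2. So w(4) = 2. P is now [[3], [4], [5]].
Step i=3: Q has 3 at row 3, column 1; remove 5 from row 3 of P and reverse-bump: 5 enters row 2 and ejects 4; 4 enters row 1 and ejects 3. So w(3) = 3. P is now [[4], [5]].
Step i=2: Q has 2 at row 2, column 1; remove 5 from row 2 of P and reverse-bump: 5 enters row 1 and ejects 4. So w(2) = 4. P is now [[5]].
Step i=1: Q has 1 at row 1, column 1; remove that cell from P, ejecting 5. So w(1) = 5. P is now [].

So w = 5 4 3 2 1.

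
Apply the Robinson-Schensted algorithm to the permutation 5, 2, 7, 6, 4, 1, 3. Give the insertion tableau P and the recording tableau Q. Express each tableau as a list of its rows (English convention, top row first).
P = [[1, 3], [2, 4], [5, 6], [7]], Q = [[1, 3], [2, 4], [5, 7], [6]]

Insert each entry of the permutation into P by Schensted row insertion, recording in Q the position of each new cell.

Insert 5: appended to row 1. P = [[5]], Q = [[1]].
Insert 2: 2 bumps 5 from row 1; 5 starts row 2. P = [[2], [5]], Q = [[1], [2]].
Insert 7: appended to row 1. P = [[2, 7], [5]], Q = [[1, 3], [2]].
Insert 6: 6 bumps 7 from row 1; 7 appends to row 2. P = [[2, 6], [5, 7]], Q = [[1, 3], [2, 4]].
Insert 4: 4 bumps 6 from row 1; 6 bumps 7 from row 2; 7 starts row 3. P = [[2, 4], [5, 6], [7]], Q = [[1, 3], [2, 4], [5]].
Insert 1: 1 bumps 2 from row 1; 2 bumps 5 from row 2; 5 bumps 7 from row 3; 7 starts row 4. P = [[1, 4], [2, 6], [5], [7]], Q = [[1, 3], [2, 4], [5], [6]].
Insert 3: 3 bumps 4 from row 1; 4 bumps 6 from row 2; 6 appends to row 3. P = [[1, 3], [2, 4], [5, 6], [7]], Q = [[1, 3], [2, 4], [5, 7], [6]].

So P = [[1, 3], [2, 4], [5, 6], [7]], Q = [[1, 3], [2, 4], [5, 7], [6]].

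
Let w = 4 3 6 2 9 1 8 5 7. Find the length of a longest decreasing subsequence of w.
4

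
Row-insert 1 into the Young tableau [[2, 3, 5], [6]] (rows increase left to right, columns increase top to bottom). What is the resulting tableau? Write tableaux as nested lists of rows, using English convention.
[[1, 3, 5], [2], [6]]

In row 1, 1 replaces 2 (the leftmost entry greater than 1); 2 is bumped to row 2. In row 2, 2 replaces 6 (the leftmost entry greater than 2); 6 is bumped to row 3. 6 starts a new row 3. The new tableau is [[1, 3, 5], [2], [6]].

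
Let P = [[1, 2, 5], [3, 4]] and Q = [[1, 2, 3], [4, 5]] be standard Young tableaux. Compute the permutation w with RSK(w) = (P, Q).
3 4 5 1 2

Reverse the RSK construction: for i from n down to 1, find the cell of Q containing i, remove the entry at that cell from P, and reverse-bump it up through P; the value ejected from row 1 is w(i).

Step i=5: Q has 5 at row 2, column 2; remove 4 from row 2 of P and reverse-bump: 4 enters row 1 and ejects 2. So w(5) = 2. P is now [[1, 4, 5], [3]].
Step i=4: Q has 4 at row 2, column 1; remove 3 from row 2 of P and reverse-bump: 3 enters row 1 and ejects 1. So w(4) = 1. P is now [[3, 4, 5]].
Step i=3: Q has 3 at row 1, column 3; remove that cell from P, ejecting 5. So w(3) = 5. P is now [[3, 4]].
Step i=2: Q has 2 at row 1, column 2; remove that cell from P, ejecting 4. So w(2) = 4. P is now [[3]].
Step i=1: Q has 1 at row 1, column 1; remove that cell from P, ejecting 3. So w(1) = 3. P is now [].

So w = 3 4 5 1 2.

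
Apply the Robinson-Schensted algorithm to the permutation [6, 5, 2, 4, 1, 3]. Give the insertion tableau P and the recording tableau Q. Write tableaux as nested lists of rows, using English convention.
Insert each entry of the permutation into P by Schensted row insertion, recording in Q the position of each new cell.

Insert 6: appended to row 1. P = [[6]].
Insert 5: 5 bumps 6 from row 1; 6 starts row 2. P = [[5], [6]].
Insert 2: 2 bumps 5 from row 1; 5 bumps 6 from row 2; 6 starts row 3. P = [[2], [5], [6]].
Insert 4: appended to row 1. P = [[2, 4], [5], [6]].
Insert 1: 1 bumps 2 from row 1; 2 bumps 5 from row 2; 5 bumps 6 from row 3; 6 starts row 4. P = [[1, 4], [2], [5], [6]].
Insert 3: 3 bumps 4 from row 1; 4 appends to row 2. P = [[1, 3], [2, 4], [5], [6]].

So P = [[1, 3], [2, 4], [5], [6]], Q = [[1, 4], [2, 6], [3], [5]].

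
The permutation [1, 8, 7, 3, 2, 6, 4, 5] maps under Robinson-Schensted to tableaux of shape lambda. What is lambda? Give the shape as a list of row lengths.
RSK row insertion gives P = [[1, 2, 4, 5], [3, 6], [7], [8]], which has shape [4, 2, 1, 1].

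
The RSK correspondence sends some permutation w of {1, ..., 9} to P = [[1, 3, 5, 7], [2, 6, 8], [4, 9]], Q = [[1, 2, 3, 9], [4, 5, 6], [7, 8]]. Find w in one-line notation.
Reverse the RSK construction: for i from n down to 1, find the cell of Q containing i, remove the entry at that cell from P, and reverse-bump it up through P; the value ejected from row 1 is w(i).

Step i=9: Q has 9 at row 1, column 4; remove that cell from P, ejecting 7. So w(9) = 7. P is now [[1, 3, 5], [2, 6, 8], [4, 9]].
Step i=8: Q has 8 at row 3, column 2; remove 9 from row 3 of P and reverse-bump: 9 enters row 2 and ejects 8; 8 enters row 1 and ejects 5. So w(8) = 5. P is now [[1, 3, 8], [2, 6, 9], [4]].
Step i=7: Q has 7 at row 3, column 1; remove 4 from row 3 of P and reverse-bump: 4 enters row 2 and ejects 2; 2 enters row 1 and ejects 1. So w(7) = 1. P is now [[2, 3, 8], [4, 6, 9]].
Step i=6: Q has 6 at row 2, column 3; remove 9 from row 2 of P and reverse-bump: 9 enters row 1 and ejects 8. So w(6) = 8. P is now [[2, 3, 9], [4, 6]].
Step i=5: Q has 5 at row 2, column 2; remove 6 from row 2 of P and reverse-bump: 6 enters row 1 and ejects 3. So w(5) = 3. P is now [[2, 6, 9], [4]].
Step i=4: Q has 4 at row 2, column 1; remove 4 from row 2 of P and reverse-bump: 4 enters row 1 and ejects 2. So w(4) = 2. P is now [[4, 6, 9]].
Step i=3: Q has 3 at row 1, column 3; remove that cell from P, ejecting 9. So w(3) = 9. P is now [[4, 6]].
Step i=2: Q has 2 at row 1, column 2; remove that cell from P, ejecting 6. So w(2) = 6. P is now [[4]].
Step i=1: Q has 1 at row 1, column 1; remove that cell from P, ejecting 4. So w(1) = 4. P is now [].

So w = 4 6 9 2 3 8 1 5 7.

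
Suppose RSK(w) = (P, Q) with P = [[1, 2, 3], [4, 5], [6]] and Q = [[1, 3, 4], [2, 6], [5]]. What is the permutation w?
6 1 4 5 2 3

Reverse the RSK construction: for i from n down to 1, find the cell of Q containing i, remove the entry at that cell from P, and reverse-bump it up through P; the value ejected from row 1 is w(i).

Step i=6: Q has 6 at row 2, column 2; remove 5 from row 2 of P and reverse-bump: 5 enters row 1 and ejects 3. So w(6) = 3. P is now [[1, 2, 5], [4], [6]].
Step i=5: Q has 5 at row 3, column 1; remove 6 from row 3 of P and reverse-bump: 6 enters row 2 and ejects 4; 4 enters row 1 and ejects 2. So w(5) = 2. P is now [[1, 4, 5], [6]].
Step i=4: Q has 4 at row 1, column 3; remove that cell from P, ejecting 5. So w(4) = 5. P is now [[1, 4], [6]].
Step i=3: Q has 3 at row 1, column 2; remove that cell from P, ejecting 4. So w(3) = 4. P is now [[1], [6]].
Step i=2: Q has 2 at row 2, column 1; remove 6 from row 2 of P and reverse-bump: 6 enters row 1 and ejects 1. So w(2) = 1. P is now [[6]].
Step i=1: Q has 1 at row 1, column 1; remove that cell from P, ejecting 6. So w(1) = 6. P is now [].

So w = 6 1 4 5 2 3.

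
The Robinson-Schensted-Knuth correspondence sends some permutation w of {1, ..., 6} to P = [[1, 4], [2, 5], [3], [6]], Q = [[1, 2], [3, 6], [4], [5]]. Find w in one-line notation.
Reverse RSK: for i = n, n-1, ..., 1, locate i in Q, remove the corresponding corner cell from P, and reverse-bump its entry up through P; the value ejected from row 1 is w(i).

So w = 3 6 5 2 1 4.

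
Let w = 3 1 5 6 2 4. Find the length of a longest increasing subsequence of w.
3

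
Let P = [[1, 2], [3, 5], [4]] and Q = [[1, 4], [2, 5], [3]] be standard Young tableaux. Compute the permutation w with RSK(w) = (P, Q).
Reverse RSK: for i = n, n-1, ..., 1, locate i in Q, remove the corresponding corner cell from P, and reverse-bump its entry up through P; the value ejected from row 1 is w(i).

So w = 4 3 1 5 2.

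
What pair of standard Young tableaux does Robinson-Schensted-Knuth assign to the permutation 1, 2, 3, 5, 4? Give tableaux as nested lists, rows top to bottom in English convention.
Insert each entry of the permutation into P by Schensted row insertion, recording in Q the position of each new cell.

Insert 1: appended to row 1. P = [[1]].
Insert 2: appended to row 1. P = [[1, 2]].
Insert 3: appended to row 1. P = [[1, 2, 3]].
Insert 5: appended to row 1. P = [[1, 2, 3, 5]].
Insert 4: 4 bumps 5 from row 1; 5 starts row 2. P = [[1, 2, 3, 4], [5]].

So P = [[1, 2, 3, 4], [5]], Q = [[1, 2, 3, 4], [5]].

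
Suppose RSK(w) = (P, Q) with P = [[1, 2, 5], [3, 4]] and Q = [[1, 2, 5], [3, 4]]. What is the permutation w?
3 4 1 2 5

Reverse RSK: for i = n, n-1, ..., 1, locate i in Q, remove the corresponding corner cell from P, and reverse-bump its entry up through P; the value ejected from row 1 is w(i).

So w = 3 4 1 2 5.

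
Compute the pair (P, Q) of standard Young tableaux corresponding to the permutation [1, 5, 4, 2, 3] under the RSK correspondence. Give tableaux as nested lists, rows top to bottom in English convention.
P = [[1, 2, 3], [4], [5]], Q = [[1, 2, 5], [3], [4]]

Insert each entry of the permutation into P by Schensted row insertion, recording in Q the position of each new cell.

Insert 1: appended to row 1. P = [[1]].
Insert 5: appended to row 1. P = [[1, 5]].
Insert 4: 4 bumps 5 from row 1; 5 starts row 2. P = [[1, 4], [5]].
Insert 2: 2 bumps 4 from row 1; 4 bumps 5 from row 2; 5 starts row 3. P = [[1, 2], [4], [5]].
Insert 3: appended to row 1. P = [[1, 2, 3], [4], [5]].

So P = [[1, 2, 3], [4], [5]], Q = [[1, 2, 5], [3], [4]].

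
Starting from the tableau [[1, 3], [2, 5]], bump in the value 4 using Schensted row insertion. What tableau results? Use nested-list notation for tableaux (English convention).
[[1, 3, 4], [2, 5]]

4 is larger than every entry of row 1, so it is appended to row 1. The new tableau is [[1, 3, 4], [2, 5]].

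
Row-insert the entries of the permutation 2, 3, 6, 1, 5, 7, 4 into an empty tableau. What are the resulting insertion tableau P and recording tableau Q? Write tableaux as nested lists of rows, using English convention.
P = [[1, 3, 4, 7], [2, 5], [6]], Q = [[1, 2, 3, 6], [4, 5], [7]]

Insert each entry of the permutation into P by Schensted row insertion, recording in Q the position of each new cell.

Insert 2: appended to row 1. P = [[2]].
Insert 3: appended to row 1. P = [[2, 3]].
Insert 6: appended to row 1. P = [[2, 3, 6]].
Insert 1: 1 bumps 2 from row 1; 2 starts row 2. P = [[1, 3, 6], [2]].
Insert 5: 5 bumps 6 from row 1; 6 appends to row 2. P = [[1, 3, 5], [2, 6]].
Insert 7: appended to row 1. P = [[1, 3, 5, 7], [2, 6]].
Insert 4: 4 bumps 5 from row 1; 5 bumps 6 from row 2; 6 starts row 3. P = [[1, 3, 4, 7], [2, 5], [6]].

So P = [[1, 3, 4, 7], [2, 5], [6]], Q = [[1, 2, 3, 6], [4, 5], [7]].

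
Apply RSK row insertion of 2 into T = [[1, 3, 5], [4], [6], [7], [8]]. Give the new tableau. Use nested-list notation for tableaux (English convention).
In row 1, 2 replaces 3 (the leftmost entry greater than 2); 3 is bumped to row 2. In row 2, 3 replaces 4 (the leftmost entry greater than 3); 4 is bumped to row 3. In row 3, 4 replaces 6 (the leftmost entry greater than 4); 6 is bumped to row 4. In row 4, 6 replaces 7 (the leftmost entry greater than 6); 7 is bumped to row 5. In row 5, 7 replaces 8 (the leftmost entry greater than 7); 8 is bumped to row 6. 8 starts a new row 6. The new tableau is [[1, 2, 5], [3], [4], [6], [7], [8]].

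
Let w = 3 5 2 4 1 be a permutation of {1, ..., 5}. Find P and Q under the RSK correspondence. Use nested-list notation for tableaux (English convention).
Insert each entry of the permutation into P by Schensted row insertion, recording in Q the position of each new cell.

Insert 3: appended to row 1. P = [[3]], Q = [[1]].
Insert 5: appended to row 1. P = [[3, 5]], Q = [[1, 2]].
Insert 2: 2 bumps 3 from row 1; 3 starts row 2. P = [[2, 5], [3]], Q = [[1, 2], [3]].
Insert 4: 4 bumps 5 from row 1; 5 appends to row 2. P = [[2, 4], [3, 5]], Q = [[1, 2], [3, 4]].
Insert 1: 1 bumps 2 from row 1; 2 bumps 3 from row 2; 3 starts row 3. P = [[1, 4], [2, 5], [3]], Q = [[1, 2], [3, 4], [5]].

So P = [[1, 4], [2, 5], [3]], Q = [[1, 2], [3, 4], [5]].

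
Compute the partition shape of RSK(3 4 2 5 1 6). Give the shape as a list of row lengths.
[4, 1, 1]

Row-insert each entry into an empty tableau.

After inserting 3: P = [[3]].
After inserting 4: P = [[3, 4]].
After inserting 2: P = [[2, 4], [3]].
After inserting 5: P = [[2, 4, 5], [3]].
After inserting 1: P = [[1, 4, 5], [2], [3]].
After inserting 6: P = [[1, 4, 5, 6], [2], [3]].

The final insertion tableau P = [[1, 4, 5, 6], [2], [3]] has shape [4, 1, 1].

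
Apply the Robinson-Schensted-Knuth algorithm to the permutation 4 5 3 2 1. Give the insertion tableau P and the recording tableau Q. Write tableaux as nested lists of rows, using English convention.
P = [[1, 5], [2], [3], [4]], Q = [[1, 2], [3], [4], [5]]

Insert each entry of the permutation into P by Schensted row insertion, recording in Q the position of each new cell.

Insert 4: appended to row 1. P = [[4]], Q = [[1]].
Insert 5: appended to row 1. P = [[4, 5]], Q = [[1, 2]].
Insert 3: 3 bumps 4 from row 1; 4 starts row 2. P = [[3, 5], [4]], Q = [[1, 2], [3]].
Insert 2: 2 bumps 3 from row 1; 3 bumps 4 from row 2; 4 starts row 3. P = [[2, 5], [3], [4]], Q = [[1, 2], [3], [4]].
Insert 1: 1 bumps 2 from row 1; 2 bumps 3 from row 2; 3 bumps 4 from row 3; 4 starts row 4. P = [[1, 5], [2], [3], [4]], Q = [[1, 2], [3], [4], [5]].

So P = [[1, 5], [2], [3], [4]], Q = [[1, 2], [3], [4], [5]].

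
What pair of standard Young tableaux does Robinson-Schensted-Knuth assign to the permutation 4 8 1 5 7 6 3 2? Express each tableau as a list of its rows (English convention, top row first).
P = [[1, 2, 6], [3, 5], [4], [7], [8]], Q = [[1, 2, 5], [3, 4], [6], [7], [8]]

Insert each entry of the permutation into P by Schensted row insertion, recording in Q the position of each new cell.

After inserting 4: P = [[4]].
After inserting 8: P = [[4, 8]].
After inserting 1: P = [[1, 8], [4]].
After inserting 5: P = [[1, 5], [4, 8]].
After inserting 7: P = [[1, 5, 7], [4, 8]].
After inserting 6: P = [[1, 5, 6], [4, 7], [8]].
After inserting 3: P = [[1, 3, 6], [4, 5], [7], [8]].
After inserting 2: P = [[1, 2, 6], [3, 5], [4], [7], [8]].

So P = [[1, 2, 6], [3, 5], [4], [7], [8]], Q = [[1, 2, 5], [3, 4], [6], [7], [8]].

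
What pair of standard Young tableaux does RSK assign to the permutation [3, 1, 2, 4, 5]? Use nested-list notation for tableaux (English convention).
Insert each entry of the permutation into P by Schensted row insertion, recording in Q the position of each new cell.

Insert 3: appended to row 1. P = [[3]].
Insert 1: 1 bumps 3 from row 1; 3 starts row 2. P = [[1], [3]].
Insert 2: appended to row 1. P = [[1, 2], [3]].
Insert 4: appended to row 1. P = [[1, 2, 4], [3]].
Insert 5: appended to row 1. P = [[1, 2, 4, 5], [3]].

So P = [[1, 2, 4, 5], [3]], Q = [[1, 3, 4, 5], [2]].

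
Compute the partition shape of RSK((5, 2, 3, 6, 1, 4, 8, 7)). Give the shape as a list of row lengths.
[4, 3, 1]

Row-insert each entry into an empty tableau.

After inserting 5: P = [[5]].
After inserting 2: P = [[2], [5]].
After inserting 3: P = [[2, 3], [5]].
After inserting 6: P = [[2, 3, 6], [5]].
After inserting 1: P = [[1, 3, 6], [2], [5]].
After inserting 4: P = [[1, 3, 4], [2, 6], [5]].
After inserting 8: P = [[1, 3, 4, 8], [2, 6], [5]].
After inserting 7: P = [[1, 3, 4, 7], [2, 6, 8], [5]].

The final insertion tableau P = [[1, 3, 4, 7], [2, 6, 8], [5]] has shape [4, 3, 1].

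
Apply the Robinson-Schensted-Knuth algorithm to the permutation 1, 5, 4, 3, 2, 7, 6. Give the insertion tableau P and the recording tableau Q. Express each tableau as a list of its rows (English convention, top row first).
Insert each entry of the permutation into P by Schensted row insertion, recording in Q the position of each new cell.

Insert 1: appended to row 1. P = [[1]], Q = [[1]].
Insert 5: appended to row 1. P = [[1, 5]], Q = [[1, 2]].
Insert 4: 4 bumps 5 from row 1; 5 starts row 2. P = [[1, 4], [5]], Q = [[1, 2], [3]].
Insert 3: 3 bumps 4 from row 1; 4 bumps 5 from row 2; 5 starts row 3. P = [[1, 3], [4], [5]], Q = [[1, 2], [3], [4]].
Insert 2: 2 bumps 3 from row 1; 3 bumps 4 from row 2; 4 bumps 5 from row 3; 5 starts row 4. P = [[1, 2], [3], [4], [5]], Q = [[1, 2], [3], [4], [5]].
Insert 7: appended to row 1. P = [[1, 2, 7], [3], [4], [5]], Q = [[1, 2, 6], [3], [4], [5]].
Insert 6: 6 bumps 7 from row 1; 7 appends to row 2. P = [[1, 2, 6], [3, 7], [4], [5]], Q = [[1, 2, 6], [3, 7], [4], [5]].

So P = [[1, 2, 6], [3, 7], [4], [5]], Q = [[1, 2, 6], [3, 7], [4], [5]].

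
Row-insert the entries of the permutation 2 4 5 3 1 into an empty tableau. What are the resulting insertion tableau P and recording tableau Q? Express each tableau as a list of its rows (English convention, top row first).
Insert each entry of the permutation into P by Schensted row insertion, recording in Q the position of each new cell.

Insert 2: appended to row 1. P = [[2]].
Insert 4: appended to row 1. P = [[2, 4]].
Insert 5: appended to row 1. P = [[2, 4, 5]].
Insert 3: 3 bumps 4 from row 1; 4 starts row 2. P = [[2, 3, 5], [4]].
Insert 1: 1 bumps 2 from row 1; 2 bumps 4 from row 2; 4 starts row 3. P = [[1, 3, 5], [2], [4]].

So P = [[1, 3, 5], [2], [4]], Q = [[1, 2, 3], [4], [5]].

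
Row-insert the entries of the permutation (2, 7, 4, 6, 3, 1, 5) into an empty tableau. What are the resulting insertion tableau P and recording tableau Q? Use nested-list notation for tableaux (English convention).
P = [[1, 3, 5], [2, 6], [4], [7]], Q = [[1, 2, 4], [3, 7], [5], [6]]

Insert each entry of the permutation into P by Schensted row insertion, recording in Q the position of each new cell.

Insert 2: appended to row 1. P = [[2]], Q = [[1]].
Insert 7: appended to row 1. P = [[2, 7]], Q = [[1, 2]].
Insert 4: 4 bumps 7 from row 1; 7 starts row 2. P = [[2, 4], [7]], Q = [[1, 2], [3]].
Insert 6: appended to row 1. P = [[2, 4, 6], [7]], Q = [[1, 2, 4], [3]].
Insert 3: 3 bumps 4 from row 1; 4 bumps 7 from row 2; 7 starts row 3. P = [[2, 3, 6], [4], [7]], Q = [[1, 2, 4], [3], [5]].
Insert 1: 1 bumps 2 from row 1; 2 bumps 4 from row 2; 4 bumps 7 from row 3; 7 starts row 4. P = [[1, 3, 6], [2], [4], [7]], Q = [[1, 2, 4], [3], [5], [6]].
Insert 5: 5 bumps 6 from row 1; 6 appends to row 2. P = [[1, 3, 5], [2, 6], [4], [7]], Q = [[1, 2, 4], [3, 7], [5], [6]].

So P = [[1, 3, 5], [2, 6], [4], [7]], Q = [[1, 2, 4], [3, 7], [5], [6]].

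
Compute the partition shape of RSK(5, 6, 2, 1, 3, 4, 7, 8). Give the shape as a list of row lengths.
[5, 2, 1]

Row-insert each entry into an empty tableau.

After inserting 5: P = [[5]].
After inserting 6: P = [[5, 6]].
After inserting 2: P = [[2, 6], [5]].
After inserting 1: P = [[1, 6], [2], [5]].
After inserting 3: P = [[1, 3], [2, 6], [5]].
After inserting 4: P = [[1, 3, 4], [2, 6], [5]].
After inserting 7: P = [[1, 3, 4, 7], [2, 6], [5]].
After inserting 8: P = [[1, 3, 4, 7, 8], [2, 6], [5]].

The final insertion tableau P = [[1, 3, 4, 7, 8], [2, 6], [5]] has shape [5, 2, 1].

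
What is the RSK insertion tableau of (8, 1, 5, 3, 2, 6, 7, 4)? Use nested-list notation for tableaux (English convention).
Insert 8: appended to row 1. P = [[8]].
Insert 1: 1 bumps 8 from row 1; 8 starts row 2. P = [[1], [8]].
Insert 5: appended to row 1. P = [[1, 5], [8]].
Insert 3: 3 bumps 5 from row 1; 5 bumps 8 from row 2; 8 starts row 3. P = [[1, 3], [5], [8]].
Insert 2: 2 bumps 3 from row 1; 3 bumps 5 from row 2; 5 bumps 8 from row 3; 8 starts row 4. P = [[1, 2], [3], [5], [8]].
Insert 6: appended to row 1. P = [[1, 2, 6], [3], [5], [8]].
Insert 7: appended to row 1. P = [[1, 2, 6, 7], [3], [5], [8]].
Insert 4: 4 bumps 6 from row 1; 6 appends to row 2. P = [[1, 2, 4, 7], [3, 6], [5], [8]].

So P = [[1, 2, 4, 7], [3, 6], [5], [8]].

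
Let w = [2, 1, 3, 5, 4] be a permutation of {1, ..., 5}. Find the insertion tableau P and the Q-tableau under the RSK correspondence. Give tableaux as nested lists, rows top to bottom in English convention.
Insert each entry of the permutation into P by Schensted row insertion, recording in Q the position of each new cell.

Insert 2: appended to row 1. P = [[2]].
Insert 1: 1 bumps 2 from row 1; 2 starts row 2. P = [[1], [2]].
Insert 3: appended to row 1. P = [[1, 3], [2]].
Insert 5: appended to row 1. P = [[1, 3, 5], [2]].
Insert 4: 4 bumps 5 from row 1; 5 appends to row 2. P = [[1, 3, 4], [2, 5]].

So P = [[1, 3, 4], [2, 5]], Q = [[1, 3, 4], [2, 5]].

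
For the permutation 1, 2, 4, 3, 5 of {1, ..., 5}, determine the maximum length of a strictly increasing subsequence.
4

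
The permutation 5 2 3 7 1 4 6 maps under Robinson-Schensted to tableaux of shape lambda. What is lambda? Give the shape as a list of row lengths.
[4, 2, 1]

Row-insert each entry into an empty tableau.

After inserting 5: P = [[5]].
After inserting 2: P = [[2], [5]].
After inserting 3: P = [[2, 3], [5]].
After inserting 7: P = [[2, 3, 7], [5]].
After inserting 1: P = [[1, 3, 7], [2], [5]].
After inserting 4: P = [[1, 3, 4], [2, 7], [5]].
After inserting 6: P = [[1, 3, 4, 6], [2, 7], [5]].

The final insertion tableau P = [[1, 3, 4, 6], [2, 7], [5]] has shape [4, 2, 1].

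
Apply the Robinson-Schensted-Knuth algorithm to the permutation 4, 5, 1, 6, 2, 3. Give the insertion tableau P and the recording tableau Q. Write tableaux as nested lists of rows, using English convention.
Insert each entry of the permutation into P by Schensted row insertion, recording in Q the position of each new cell.

Insert 4: appended to row 1. P = [[4]].
Insert 5: appended to row 1. P = [[4, 5]].
Insert 1: 1 bumps 4 from row 1; 4 starts row 2. P = [[1, 5], [4]].
Insert 6: appended to row 1. P = [[1, 5, 6], [4]].
Insert 2: 2 bumps 5 from row 1; 5 appends to row 2. P = [[1, 2, 6], [4, 5]].
Insert 3: 3 bumps 6 from row 1; 6 appends to row 2. P = [[1, 2, 3], [4, 5, 6]].

So P = [[1, 2, 3], [4, 5, 6]], Q = [[1, 2, 4], [3, 5, 6]].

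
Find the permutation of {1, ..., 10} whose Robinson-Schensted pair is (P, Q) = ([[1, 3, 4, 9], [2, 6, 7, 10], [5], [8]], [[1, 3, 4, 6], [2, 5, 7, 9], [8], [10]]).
Reverse the RSK construction: for i from n down to 1, find the cell of Q containing i, remove the entry at that cell from P, and reverse-bump it up through P; the value ejected from row 1 is w(i).

Step i=10: Q has 10 at row 4, column 1; remove 8 from row 4 of P and reverse-bump: 8 enters row 3 and ejects 5; 5 enters row 2 and ejects 2; 2 enters row 1 and ejects 1. So w(10) = 1. P is now [[2, 3, 4, 9], [5, 6, 7, 10], [8]].
Step i=9: Q has 9 at row 2, column 4; remove 10 from row 2 of P and reverse-bump: 10 enters row 1 and ejects 9. So w(9) = 9. P is now [[2, 3, 4, 10], [5, 6, 7], [8]].
Step i=8: Q has 8 at row 3, column 1; remove 8 from row 3 of P and reverse-bump: 8 enters row 2 and ejects 7; 7 enters row 1 and ejects 4. So w(8) = 4. P is now [[2, 3, 7, 10], [5, 6, 8]].
Step i=7: Q has 7 at row 2, column 3; remove 8 from row 2 of P and reverse-bump: 8 enters row 1 and ejects 7. So w(7) = 7. P is now [[2, 3, 8, 10], [5, 6]].
Step i=6: Q has 6 at row 1, column 4; remove that cell from P, ejecting 10. So w(6) = 10. P is now [[2, 3, 8], [5, 6]].
Step i=5: Q has 5 at row 2, column 2; remove 6 from row 2 of P and reverse-bump: 6 enters row 1 and ejects 3. So w(5) = 3. P is now [[2, 6, 8], [5]].
Step i=4: Q has 4 at row 1, column 3; remove that cell from P, ejecting 8. So w(4) = 8. P is now [[2, 6], [5]].
Step i=3: Q has 3 at row 1, column 2; remove that cell from P, ejecting 6. So w(3) = 6. P is now [[2], [5]].
Step i=2: Q has 2 at row 2, column 1; remove 5 from row 2 of P and reverse-bump: 5 enters row 1 and ejects 2. So w(2) = 2. P is now [[5]].
Step i=1: Q has 1 at row 1, column 1; remove that cell from P, ejecting 5. So w(1) = 5. P is now [].

So w = 5 2 6 8 3 10 7 4 9 1.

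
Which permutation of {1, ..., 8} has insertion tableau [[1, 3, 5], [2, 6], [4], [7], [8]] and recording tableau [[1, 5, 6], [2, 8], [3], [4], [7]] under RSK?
Reverse the RSK construction: for i from n down to 1, find the cell of Q containing i, remove the entry at that cell from P, and reverse-bump it up through P; the value ejected from row 1 is w(i).

Step i=8: Q has 8 at row 2, column 2; remove 6 from row 2 of P and reverse-bump: 6 enters row 1 and ejects 5. So w(8) = 5. P is now [[1, 3, 6], [2], [4], [7], [8]].
Step i=7: Q has 7 at row 5, column 1; remove 8 from row 5 of P and reverse-bump: 8 enters row 4 and ejects 7; 7 enters row 3 and ejects 4; 4 enters row 2 and ejects 2; 2 enters row 1 and ejects 1. So w(7) = 1. P is now [[2, 3, 6], [4], [7], [8]].
Step i=6: Q has 6 at row 1, column 3; remove that cell from P, ejecting 6. So w(6) = 6. P is now [[2, 3], [4], [7], [8]].
Step i=5: Q has 5 at row 1, column 2; remove that cell from P, ejecting 3. So w(5) = 3. P is now [[2], [4], [7], [8]].
Step i=4: Q has 4 at row 4, column 1; remove 8 from row 4 of P and reverse-bump: 8 enters row 3 and ejects 7; 7 enters row 2 and ejects 4; 4 enters row 1 and ejects 2. So w(4) = 2. P is now [[4], [7], [8]].
Step i=3: Q has 3 at row 3, column 1; remove 8 from row 3 of P and reverse-bump: 8 enters row 2 and ejects 7; 7 enters row 1 and ejects 4. So w(3) = 4. P is now [[7], [8]].
Step i=2: Q has 2 at row 2, column 1; remove 8 from row 2 of P and reverse-bump: 8 enters row 1 and ejects 7. So w(2) = 7. P is now [[8]].
Step i=1: Q has 1 at row 1, column 1; remove that cell from P, ejecting 8. So w(1) = 8. P is now [].

So w = 8 7 4 2 3 6 1 5.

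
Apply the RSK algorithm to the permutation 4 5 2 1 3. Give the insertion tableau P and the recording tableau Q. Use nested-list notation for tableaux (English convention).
Insert each entry of the permutation into P by Schensted row insertion, recording in Q the position of each new cell.

Insert 4: appended to row 1. P = [[4]], Q = [[1]].
Insert 5: appended to row 1. P = [[4, 5]], Q = [[1, 2]].
Insert 2: 2 bumps 4 from row 1; 4 starts row 2. P = [[2, 5], [4]], Q = [[1, 2], [3]].
Insert 1: 1 bumps 2 from row 1; 2 bumps 4 from row 2; 4 starts row 3. P = [[1, 5], [2], [4]], Q = [[1, 2], [3], [4]].
Insert 3: 3 bumps 5 from row 1; 5 appends to row 2. P = [[1, 3], [2, 5], [4]], Q = [[1, 2], [3, 5], [4]].

So P = [[1, 3], [2, 5], [4]], Q = [[1, 2], [3, 5], [4]].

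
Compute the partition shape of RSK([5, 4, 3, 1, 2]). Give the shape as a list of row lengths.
Row-insert each entry into an empty tableau.

After inserting 5: P = [[5]].
After inserting 4: P = [[4], [5]].
After inserting 3: P = [[3], [4], [5]].
After inserting 1: P = [[1], [3], [4], [5]].
After inserting 2: P = [[1, 2], [3], [4], [5]].

The final insertion tableau P = [[1, 2], [3], [4], [5]] has shape [2, 1, 1, 1].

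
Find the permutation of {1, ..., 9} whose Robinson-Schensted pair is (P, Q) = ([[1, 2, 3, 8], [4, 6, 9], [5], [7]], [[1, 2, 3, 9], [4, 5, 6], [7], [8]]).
5 7 9 1 2 6 4 3 8

Reverse the RSK construction: for i from n down to 1, find the cell of Q containing i, remove the entry at that cell from P, and reverse-bump it up through P; the value ejected from row 1 is w(i).

Step i=9: Q has 9 at row 1, column 4; remove that cell from P, ejecting 8. So w(9) = 8. P is now [[1, 2, 3], [4, 6, 9], [5], [7]].
Step i=8: Q has 8 at row 4, column 1; remove 7 from row 4 of P and reverse-bump: 7 enters row 3 and ejects 5; 5 enters row 2 and ejects 4; 4 enters row 1 and ejects 3. So w(8) = 3. P is now [[1, 2, 4], [5, 6, 9], [7]].
Step i=7: Q has 7 at row 3, column 1; remove 7 from row 3 of P and reverse-bump: 7 enters row 2 and ejects 6; 6 enters row 1 and ejects 4. So w(7) = 4. P is now [[1, 2, 6], [5, 7, 9]].
Step i=6: Q has 6 at row 2, column 3; remove 9 from row 2 of P and reverse-bump: 9 enters row 1 and ejects 6. So w(6) = 6. P is now [[1, 2, 9], [5, 7]].
Step i=5: Q has 5 at row 2, column 2; remove 7 from row 2 of P and reverse-bump: 7 enters row 1 and ejects 2. So w(5) = 2. P is now [[1, 7, 9], [5]].
Step i=4: Q has 4 at row 2, column 1; remove 5 from row 2 of P and reverse-bump: 5 enters row 1 and ejects 1. So w(4) = 1. P is now [[5, 7, 9]].
Step i=3: Q has 3 at row 1, column 3; remove that cell from P, ejecting 9. So w(3) = 9. P is now [[5, 7]].
Step i=2: Q has 2 at row 1, column 2; remove that cell from P, ejecting 7. So w(2) = 7. P is now [[5]].
Step i=1: Q has 1 at row 1, column 1; remove that cell from P, ejecting 5. So w(1) = 5. P is now [].

So w = 5 7 9 1 2 6 4 3 8.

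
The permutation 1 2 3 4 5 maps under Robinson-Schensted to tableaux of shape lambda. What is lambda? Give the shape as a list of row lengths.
[5]

Row-insert each entry into an empty tableau.

After inserting 1: P = [[1]].
After inserting 2: P = [[1, 2]].
After inserting 3: P = [[1, 2, 3]].
After inserting 4: P = [[1, 2, 3, 4]].
After inserting 5: P = [[1, 2, 3, 4, 5]].

The final insertion tableau P = [[1, 2, 3, 4, 5]] has shape [5].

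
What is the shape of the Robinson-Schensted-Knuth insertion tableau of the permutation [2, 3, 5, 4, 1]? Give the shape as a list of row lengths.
Row-insert each entry into an empty tableau.

After inserting 2: P = [[2]].
After inserting 3: P = [[2, 3]].
After inserting 5: P = [[2, 3, 5]].
After inserting 4: P = [[2, 3, 4], [5]].
After inserting 1: P = [[1, 3, 4], [2], [5]].

The final insertion tableau P = [[1, 3, 4], [2], [5]] has shape [3, 1, 1].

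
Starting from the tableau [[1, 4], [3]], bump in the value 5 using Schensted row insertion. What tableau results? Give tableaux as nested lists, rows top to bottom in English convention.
5 is larger than every entry of row 1, so it is appended to row 1. The new tableau is [[1, 4, 5], [3]].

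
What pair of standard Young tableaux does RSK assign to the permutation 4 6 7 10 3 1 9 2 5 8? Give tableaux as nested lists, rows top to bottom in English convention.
Insert each entry of the permutation into P by Schensted row insertion, recording in Q the position of each new cell.

Insert 4: appended to row 1. P = [[4]].
Insert 6: appended to row 1. P = [[4, 6]].
Insert 7: appended to row 1. P = [[4, 6, 7]].
Insert 10: appended to row 1. P = [[4, 6, 7, 10]].
Insert 3: 3 bumps 4 from row 1; 4 starts row 2. P = [[3, 6, 7, 10], [4]].
Insert 1: 1 bumps 3 from row 1; 3 bumps 4 from row 2; 4 starts row 3. P = [[1, 6, 7, 10], [3], [4]].
Insert 9: 9 bumps 10 from row 1; 10 appends to row 2. P = [[1, 6, 7, 9], [3, 10], [4]].
Insert 2: 2 bumps 6 from row 1; 6 bumps 10 from row 2; 10 appends to row 3. P = [[1, 2, 7, 9], [3, 6], [4, 10]].
Insert 5: 5 bumps 7 from row 1; 7 appends to row 2. P = [[1, 2, 5, 9], [3, 6, 7], [4, 10]].
Insert 8: 8 bumps 9 from row 1; 9 appends to row 2. P = [[1, 2, 5, 8], [3, 6, 7, 9], [4, 10]].

So P = [[1, 2, 5, 8], [3, 6, 7, 9], [4, 10]], Q = [[1, 2, 3, 4], [5, 7, 9, 10], [6, 8]].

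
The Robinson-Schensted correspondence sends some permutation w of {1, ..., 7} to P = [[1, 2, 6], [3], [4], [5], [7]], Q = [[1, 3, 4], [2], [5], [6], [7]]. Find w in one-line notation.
Reverse the RSK construction: for i from n down to 1, find the cell of Q containing i, remove the entry at that cell from P, and reverse-bump it up through P; the value ejected from row 1 is w(i).

Step i=7: Q has 7 at row 5, column 1; remove 7 from row 5 of P and reverse-bump: 7 enters row 4 and ejects 5; 5 enters row 3 and ejects 4; 4 enters row 2 and ejects 3; 3 enters row 1 and ejects 2. So w(7) = 2. P is now [[1, 3, 6], [4], [5], [7]].
Step i=6: Q has 6 at row 4, column 1; remove 7 from row 4 of P and reverse-bump: 7 enters row 3 and ejects 5; 5 enters row 2 and ejects 4; 4 enters row 1 and ejects 3. So w(6) = 3. P is now [[1, 4, 6], [5], [7]].
Step i=5: Q has 5 at row 3, column 1; remove 7 from row 3 of P and reverse-bump: 7 enters row 2 and ejects 5; 5 enters row 1 and ejects 4. So w(5) = 4. P is now [[1, 5, 6], [7]].
Step i=4: Q has 4 at row 1, column 3; remove that cell from P, ejecting 6. So w(4) = 6. P is now [[1, 5], [7]].
Step i=3: Q has 3 at row 1, column 2; remove that cell from P, ejecting 5. So w(3) = 5. P is now [[1], [7]].
Step i=2: Q has 2 at row 2, column 1; remove 7 from row 2 of P and reverse-bump: 7 enters row 1 and ejects 1. So w(2) = 1. P is now [[7]].
Step i=1: Q has 1 at row 1, column 1; remove that cell from P, ejecting 7. So w(1) = 7. P is now [].

So w = 7 1 5 6 4 3 2.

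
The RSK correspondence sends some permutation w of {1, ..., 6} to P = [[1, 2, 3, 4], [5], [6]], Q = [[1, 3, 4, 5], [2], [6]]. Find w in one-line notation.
Reverse RSK: for i = n, n-1, ..., 1, locate i in Q, remove the corresponding corner cell from P, and reverse-bump its entry up through P; the value ejected from row 1 is w(i).

So w = 6 1 2 3 5 4.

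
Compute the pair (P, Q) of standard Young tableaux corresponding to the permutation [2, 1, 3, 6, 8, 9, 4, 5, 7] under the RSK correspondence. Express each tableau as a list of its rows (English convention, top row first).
Insert each entry of the permutation into P by Schensted row insertion, recording in Q the position of each new cell.

Insert 2: appended to row 1. P = [[2]], Q = [[1]].
Insert 1: 1 bumps 2 from row 1; 2 starts row 2. P = [[1], [2]], Q = [[1], [2]].
Insert 3: appended to row 1. P = [[1, 3], [2]], Q = [[1, 3], [2]].
Insert 6: appended to row 1. P = [[1, 3, 6], [2]], Q = [[1, 3, 4], [2]].
Insert 8: appended to row 1. P = [[1, 3, 6, 8], [2]], Q = [[1, 3, 4, 5], [2]].
Insert 9: appended to row 1. P = [[1, 3, 6, 8, 9], [2]], Q = [[1, 3, 4, 5, 6], [2]].
Insert 4: 4 bumps 6 from row 1; 6 appends to row 2. P = [[1, 3, 4, 8, 9], [2, 6]], Q = [[1, 3, 4, 5, 6], [2, 7]].
Insert 5: 5 bumps 8 from row 1; 8 appends to row 2. P = [[1, 3, 4, 5, 9], [2, 6, 8]], Q = [[1, 3, 4, 5, 6], [2, 7, 8]].
Insert 7: 7 bumps 9 from row 1; 9 appends to row 2. P = [[1, 3, 4, 5, 7], [2, 6, 8, 9]], Q = [[1, 3, 4, 5, 6], [2, 7, 8, 9]].

So P = [[1, 3, 4, 5, 7], [2, 6, 8, 9]], Q = [[1, 3, 4, 5, 6], [2, 7, 8, 9]].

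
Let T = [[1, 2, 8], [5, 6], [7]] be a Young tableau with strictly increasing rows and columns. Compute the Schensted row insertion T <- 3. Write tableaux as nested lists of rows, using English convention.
In row 1, 3 replaces 8 (the leftmost entry greater than 3); 8 is bumped to row 2. 8 is appended to row 2. The new tableau is [[1, 2, 3], [5, 6, 8], [7]].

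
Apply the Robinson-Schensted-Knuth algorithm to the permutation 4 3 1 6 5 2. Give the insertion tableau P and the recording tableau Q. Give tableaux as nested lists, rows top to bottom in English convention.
Insert each entry of the permutation into P by Schensted row insertion, recording in Q the position of each new cell.

Insert 4: appended to row 1. P = [[4]].
Insert 3: 3 bumps 4 from row 1; 4 starts row 2. P = [[3], [4]].
Insert 1: 1 bumps 3 from row 1; 3 bumps 4 from row 2; 4 starts row 3. P = [[1], [3], [4]].
Insert 6: appended to row 1. P = [[1, 6], [3], [4]].
Insert 5: 5 bumps 6 from row 1; 6 appends to row 2. P = [[1, 5], [3, 6], [4]].
Insert 2: 2 bumps 5 from row 1; 5 bumps 6 from row 2; 6 appends to row 3. P = [[1, 2], [3, 5], [4, 6]].

So P = [[1, 2], [3, 5], [4, 6]], Q = [[1, 4], [2, 5], [3, 6]].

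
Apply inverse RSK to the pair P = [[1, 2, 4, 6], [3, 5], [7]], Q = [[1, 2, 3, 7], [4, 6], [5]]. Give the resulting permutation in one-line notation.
Reverse the RSK construction: for i from n down to 1, find the cell of Q containing i, remove the entry at that cell from P, and reverse-bump it up through P; the value ejected from row 1 is w(i).

Step i=7: Q has 7 at row 1, column 4; remove that cell from P, ejecting 6. So w(7) = 6. P is now [[1, 2, 4], [3, 5], [7]].
Step i=6: Q has 6 at row 2, column 2; remove 5 from row 2 of P and reverse-bump: 5 enters row 1 and ejects 4. So w(6) = 4. P is now [[1, 2, 5], [3], [7]].
Step i=5: Q has 5 at row 3, column 1; remove 7 from row 3 of P and reverse-bump: 7 enters row 2 and ejects 3; 3 enters row 1 and ejects 2. So w(5) = 2. P is now [[1, 3, 5], [7]].
Step i=4: Q has 4 at row 2, column 1; remove 7 from row 2 of P and reverse-bump: 7 enters row 1 and ejects 5. So w(4) = 5. P is now [[1, 3, 7]].
Step i=3: Q has 3 at row 1, column 3; remove that cell from P, ejecting 7. So w(3) = 7. P is now [[1, 3]].
Step i=2: Q has 2 at row 1, column 2; remove that cell from P, ejecting 3. So w(2) = 3. P is now [[1]].
Step i=1: Q has 1 at row 1, column 1; remove that cell from P, ejecting 1. So w(1) = 1. P is now [].

So w = 1 3 7 5 2 4 6.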